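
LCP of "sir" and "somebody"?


Word 1: "sir"
Word 2: "somebody"
Comparing from start:
  Pos 0: 's' == 's'
  Pos 1: 'i' != 'o' (stop)
LCP = "s" (length 1)


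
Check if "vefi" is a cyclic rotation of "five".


Word: "five", Candidate: "vefi"
Method: check if candidate is substring of word+word
"fivefive" contains "vefi"? Yes
Is rotation = Yes


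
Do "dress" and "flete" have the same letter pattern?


Pattern of "dress": [0, 1, 2, 3, 3]
Pattern of "flete": [0, 1, 2, 3, 2]
Patterns do not match
Same pattern = No


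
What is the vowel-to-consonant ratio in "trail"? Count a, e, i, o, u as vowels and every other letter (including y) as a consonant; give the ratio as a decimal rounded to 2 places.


Word: "trail"
Vowels (a,e,i,o,u): 2
Consonants: 3
Ratio = 2/3
= 0.67


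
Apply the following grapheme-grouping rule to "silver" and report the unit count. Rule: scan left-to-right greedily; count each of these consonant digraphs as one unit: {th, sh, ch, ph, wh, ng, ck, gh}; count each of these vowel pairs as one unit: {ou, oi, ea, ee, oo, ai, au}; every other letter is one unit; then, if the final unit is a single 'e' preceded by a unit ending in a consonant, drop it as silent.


Word: "silver" (6 letters)
Left-to-right scan:
  (1) 's' (letter)
  (2) 'i' (letter)
  (3) 'l' (letter)
  (4) 'v' (letter)
  (5) 'e' (letter)
  (6) 'r' (letter)
Units from scan: 6
Sound units = 6 units


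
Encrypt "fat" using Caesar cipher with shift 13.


Word: "fat"
Shift: 13
Each letter → (letter + shift) mod 26:
  'f' (5) + 13 = 18 → 's'
  'a' (0) + 13 = 13 → 'n'
  't' (19) + 13 = 6 → 'g'
Result = "sng"


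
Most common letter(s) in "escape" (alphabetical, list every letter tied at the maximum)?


Word: "escape"
Letter counts:
  'a': 1
  'c': 1
  'e': 2
  'p': 1
  's': 1
Maximum count = 2
Most frequent = 'e' (2 times each)


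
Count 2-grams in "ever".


Word: "ever" (length 4)
Number of 2-grams = length - 2 + 1 = 4 - 2 + 1
= 3


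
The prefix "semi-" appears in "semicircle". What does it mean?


Prefix: semi-
Example: semicircle (semi- + circle)
Meaning = half


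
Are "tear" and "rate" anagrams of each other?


Word 1: "tear" → sorted: aert
Word 2: "rate" → sorted: aert
Same letters? aert == aert
Anagram = Yes


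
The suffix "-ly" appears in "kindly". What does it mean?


Suffix: -ly
As in: kindly -> kind + -ly
Meaning = in a manner


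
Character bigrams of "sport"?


Word: "sport" (length 5)
Number of bigrams = 5 - 2 + 1 = 4
  Position 0: "sp"
  Position 1: "po"
  Position 2: "or"
  Position 3: "rt"
Bigrams = "sp", "po", "or", "rt"


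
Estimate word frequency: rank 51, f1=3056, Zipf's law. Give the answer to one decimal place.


Zipf's law: f(r) = f(1) / r
f(1) = 3056
f(51) = 3056 / 51
= 59.9 occurrences


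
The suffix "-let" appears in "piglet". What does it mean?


Suffix: -let
As in: piglet -> pig + -let
Meaning = small


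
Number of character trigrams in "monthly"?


Word: "monthly" (length 7)
Number of 3-grams = length - 3 + 1 = 7 - 3 + 1
= 5


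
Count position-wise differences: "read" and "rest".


Comparing character by character (same length = 4):
  Pos 0: 'r' vs 'r' =
  Pos 1: 'e' vs 'e' =
  Pos 2: 'a' vs 's' !=
  Pos 3: 'd' vs 't' !=
Hamming distance = 2


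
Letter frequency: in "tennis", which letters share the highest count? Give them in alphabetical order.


Word: "tennis"
Letter counts:
  'e': 1
  'i': 1
  'n': 2
  's': 1
  't': 1
Maximum count = 2
Most frequent = 'n' (2 times each)


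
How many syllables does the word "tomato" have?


Word: "tomato"
Syllable breakdown: to-ma-to
Counting: 3 parts
= 3 syllables


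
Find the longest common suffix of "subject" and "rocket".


Word 1: "subject"
Word 2: "rocket"
Comparing from end:
  Pos -1: 't' == 't'
  Pos -2: 'c' != 'e' (stop)
LCS = "t" (length 1)


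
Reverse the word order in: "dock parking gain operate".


Original: "dock parking gain operate"
Words (1..n): dock | parking | gain | operate
Reversed (n..1): operate | gain | parking | dock
Result = "operate gain parking dock"


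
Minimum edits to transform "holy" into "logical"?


Word 1: "holy" (length 4)
Word 2: "logical" (length 7)
One optimal edit sequence (insert/delete/substitute each cost 1):
  1. substitute 'h' -> 'l'  (+1)
  2. keep 'o'
  3. insert 'g'  (+1)
  4. insert 'i'  (+1)
  5. insert 'c'  (+1)
  6. substitute 'l' -> 'a'  (+1)
  7. substitute 'y' -> 'l'  (+1)
Total edit operations: 6
Edit distance = 6


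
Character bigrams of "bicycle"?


Word: "bicycle" (length 7)
Number of bigrams = 7 - 2 + 1 = 6
  Position 0: "bi"
  Position 1: "ic"
  Position 2: "cy"
  Position 3: "yc"
  Position 4: "cl"
  Position 5: "le"
Bigrams = "bi", "ic", "cy", "yc", "cl", "le"


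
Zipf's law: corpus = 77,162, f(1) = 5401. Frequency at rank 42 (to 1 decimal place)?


Zipf's law: f(r) = f(1) / r
f(1) = 5401
f(42) = 5401 / 42
= 128.6 occurrences


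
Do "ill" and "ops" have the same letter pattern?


Pattern of "ill": [0, 1, 1]
Pattern of "ops": [0, 1, 2]
Patterns do not match
Same pattern = No


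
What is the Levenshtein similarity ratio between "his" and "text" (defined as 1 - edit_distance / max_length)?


Word 1: "his" (length 3)
Word 2: "text" (length 4)
One optimal edit sequence:
  1. insert 't'  (+1)
  2. substitute 'h' -> 'e'  (+1)
  3. substitute 'i' -> 'x'  (+1)
  4. substitute 's' -> 't'  (+1)
Edit distance = 4
Max length = max(3, 4) = 4
Similarity = 1 - 4/4
= 0.0000


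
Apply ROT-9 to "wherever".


Word: "wherever"
Shift: 9
Each letter → (letter + shift) mod 26:
  'w' (22) + 9 = 5 → 'f'
  'h' (7) + 9 = 16 → 'q'
  'e' (4) + 9 = 13 → 'n'
  'r' (17) + 9 = 0 → 'a'
  'e' (4) + 9 = 13 → 'n'
  'v' (21) + 9 = 4 → 'e'
  'e' (4) + 9 = 13 → 'n'
  'r' (17) + 9 = 0 → 'a'
Result = "fqnanena"


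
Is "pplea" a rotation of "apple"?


Word: "apple", Candidate: "pplea"
Method: check if candidate is substring of word+word
"appleapple" contains "pplea"? Yes
Is rotation = Yes


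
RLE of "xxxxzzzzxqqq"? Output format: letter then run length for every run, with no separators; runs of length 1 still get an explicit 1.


String: "xxxxzzzzxqqq"
Scanning for consecutive runs:
  'x' x 4
  'z' x 4
  'x' x 1
  'q' x 3
RLE = "x4z4x1q3"


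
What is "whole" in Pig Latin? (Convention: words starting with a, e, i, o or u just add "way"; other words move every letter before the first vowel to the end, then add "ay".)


Word: "whole"
Starts with consonant(s) → move to end, add 'ay'
Consonant cluster: "wh"
Pig Latin = "olewhay"


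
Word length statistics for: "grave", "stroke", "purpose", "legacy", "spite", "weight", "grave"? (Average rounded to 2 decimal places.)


Lengths: "grave"=5, "stroke"=6, "purpose"=7, "legacy"=6, "spite"=5, "weight"=6, "grave"=5
Sum = 40, Count = 7
Average = 40/7 = 5.71
= avg=5.71, min=5, max=7


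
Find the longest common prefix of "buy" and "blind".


Word 1: "buy"
Word 2: "blind"
Comparing from start:
  Pos 0: 'b' == 'b'
  Pos 1: 'u' != 'l' (stop)
LCP = "b" (length 1)


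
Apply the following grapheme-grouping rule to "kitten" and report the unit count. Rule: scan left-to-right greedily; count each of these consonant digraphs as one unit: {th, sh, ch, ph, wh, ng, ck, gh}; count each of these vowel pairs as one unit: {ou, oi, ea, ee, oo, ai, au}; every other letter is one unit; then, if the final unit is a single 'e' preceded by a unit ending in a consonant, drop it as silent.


Word: "kitten" (6 letters)
Left-to-right scan:
  (1) 'k' (letter)
  (2) 'i' (letter)
  (3) 't' (letter)
  (4) 't' (letter)
  (5) 'e' (letter)
  (6) 'n' (letter)
Units from scan: 6
Sound units = 6 units


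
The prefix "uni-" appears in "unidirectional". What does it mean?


Prefix: uni-
As in: unidirectional -> uni- + directional
Meaning = one


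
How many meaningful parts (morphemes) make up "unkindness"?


Word: "unkindness"
Morphemes: un- / kind / -ness
Each morpheme carries meaning
= 3 morphemes


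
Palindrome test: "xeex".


Word: "xeex"
Reversed: "xeex"
Forward == Backward? xeex == xeex
Palindrome = Yes


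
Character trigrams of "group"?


Word: "group" (length 5)
Number of trigrams = 5 - 3 + 1 = 3
  Position 0: "gro"
  Position 1: "rou"
  Position 2: "oup"
Trigrams = "gro", "rou", "oup"


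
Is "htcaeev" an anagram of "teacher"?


Word 1: "teacher" → sorted: aceehrt
Word 2: "htcaeev" → sorted: aceehtv
Same letters? aceehrt != aceehtv
Anagram = No


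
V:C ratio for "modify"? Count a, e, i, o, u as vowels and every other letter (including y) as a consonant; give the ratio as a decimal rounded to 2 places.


Word: "modify"
Vowels (a,e,i,o,u): 2
Consonants: 4
Ratio = 2/4
= 0.50


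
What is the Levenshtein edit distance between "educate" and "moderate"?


Word 1: "educate" (length 7)
Word 2: "moderate" (length 8)
One optimal edit sequence (insert/delete/substitute each cost 1):
  1. insert 'm'  (+1)
  2. substitute 'e' -> 'o'  (+1)
  3. keep 'd'
  4. substitute 'u' -> 'e'  (+1)
  5. substitute 'c' -> 'r'  (+1)
  6. keep 'a'
  7. keep 't'
  8. keep 'e'
Total edit operations: 4
Edit distance = 4


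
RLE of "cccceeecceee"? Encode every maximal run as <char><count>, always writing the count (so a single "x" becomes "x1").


String: "cccceeecceee"
Scanning for consecutive runs:
  'c' x 4
  'e' x 3
  'c' x 2
  'e' x 3
RLE = "c4e3c2e3"


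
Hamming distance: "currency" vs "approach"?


Comparing character by character (same length = 8):
  Pos 0: 'c' vs 'a' !=
  Pos 1: 'u' vs 'p' !=
  Pos 2: 'r' vs 'p' !=
  Pos 3: 'r' vs 'r' =
  Pos 4: 'e' vs 'o' !=
  Pos 5: 'n' vs 'a' !=
  Pos 6: 'c' vs 'c' =
  Pos 7: 'y' vs 'h' !=
Hamming distance = 6


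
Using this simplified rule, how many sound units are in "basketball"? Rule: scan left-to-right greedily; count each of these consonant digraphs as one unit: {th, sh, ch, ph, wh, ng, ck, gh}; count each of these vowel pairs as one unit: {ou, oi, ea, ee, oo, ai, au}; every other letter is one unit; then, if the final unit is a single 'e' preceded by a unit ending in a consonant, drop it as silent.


Word: "basketball" (10 letters)
Left-to-right scan:
  (1) 'b' (letter)
  (2) 'a' (letter)
  (3) 's' (letter)
  (4) 'k' (letter)
  (5) 'e' (letter)
  (6) 't' (letter)
  (7) 'b' (letter)
  (8) 'a' (letter)
  (9) 'l' (letter)
  (10) 'l' (letter)
Units from scan: 10
Sound units = 10 units


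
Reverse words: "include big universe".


Original: "include big universe"
Words (1..n): include | big | universe
Reversed (n..1): universe | big | include
Result = "universe big include"


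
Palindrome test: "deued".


Word: "deued"
Reversed: "deued"
Forward == Backward? deued == deued
Palindrome = Yes


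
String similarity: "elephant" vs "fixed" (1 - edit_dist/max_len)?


Word 1: "elephant" (length 8)
Word 2: "fixed" (length 5)
One optimal edit sequence:
  1. delete 'e'  (+1)
  2. delete 'l'  (+1)
  3. delete 'e'  (+1)
  4. substitute 'p' -> 'f'  (+1)
  5. substitute 'h' -> 'i'  (+1)
  6. substitute 'a' -> 'x'  (+1)
  7. substitute 'n' -> 'e'  (+1)
  8. substitute 't' -> 'd'  (+1)
Edit distance = 8
Max length = max(8, 5) = 8
Similarity = 1 - 8/8
= 0.0000


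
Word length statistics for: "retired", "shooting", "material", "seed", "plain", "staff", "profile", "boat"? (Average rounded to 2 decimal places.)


Lengths: "retired"=7, "shooting"=8, "material"=8, "seed"=4, "plain"=5, "staff"=5, "profile"=7, "boat"=4
Sum = 48, Count = 8
Average = 48/8 = 6.00
= avg=6.00, min=4, max=8


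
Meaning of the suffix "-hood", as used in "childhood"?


Suffix: -hood
As in: childhood -> child + -hood
Meaning = state / condition


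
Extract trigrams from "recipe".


Word: "recipe" (length 6)
Number of trigrams = 6 - 3 + 1 = 4
  Position 0: "rec"
  Position 1: "eci"
  Position 2: "cip"
  Position 3: "ipe"
Trigrams = "rec", "eci", "cip", "ipe"


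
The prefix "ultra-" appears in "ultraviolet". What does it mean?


Prefix: ultra-
As in: ultraviolet -> ultra- + violet
Meaning = beyond


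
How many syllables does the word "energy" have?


Word: "energy"
Syllable breakdown: en | er | gy
Counting: 3 parts
= 3 syllables


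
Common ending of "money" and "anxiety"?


Word 1: "money"
Word 2: "anxiety"
Comparing from end:
  Pos -1: 'y' == 'y'
  Pos -2: 'e' != 't' (stop)
LCS = "y" (length 1)


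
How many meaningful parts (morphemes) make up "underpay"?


Word: "underpay"
Morphemes: under- | pay
Each morpheme carries meaning
= 2 morphemes


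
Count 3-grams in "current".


Word: "current" (length 7)
Number of 3-grams = length - 3 + 1 = 7 - 3 + 1
= 5


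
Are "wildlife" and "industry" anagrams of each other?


Word 1: "wildlife" → sorted: defiillw
Word 2: "industry" → sorted: dinrstuy
Same letters? defiillw != dinrstuy
Anagram = No


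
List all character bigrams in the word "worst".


Word: "worst" (length 5)
Number of bigrams = 5 - 2 + 1 = 4
  Position 0: "wo"
  Position 1: "or"
  Position 2: "rs"
  Position 3: "st"
Bigrams = "wo", "or", "rs", "st"


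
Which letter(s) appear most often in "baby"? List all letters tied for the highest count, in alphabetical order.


Word: "baby"
Letter counts:
  'a': 1
  'b': 2
  'y': 1
Maximum count = 2
Most frequent = 'b' (2 times each)


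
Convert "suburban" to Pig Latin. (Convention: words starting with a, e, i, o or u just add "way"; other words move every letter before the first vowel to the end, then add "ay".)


Word: "suburban"
Starts with consonant(s) → move to end, add 'ay'
Consonant cluster: "s"
Pig Latin = "uburbansay"


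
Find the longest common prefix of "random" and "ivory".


Word 1: "random"
Word 2: "ivory"
Comparing from start:
  Pos 0: 'r' != 'i' (stop)
LCP = "" (length 0)


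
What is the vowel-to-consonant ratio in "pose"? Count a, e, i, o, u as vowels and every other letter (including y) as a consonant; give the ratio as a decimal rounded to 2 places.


Word: "pose"
Vowels (a,e,i,o,u): 2
Consonants: 2
Ratio = 2/2
= 1.00


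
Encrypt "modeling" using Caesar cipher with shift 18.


Word: "modeling"
Shift: 18
Each letter → (letter + shift) mod 26:
  'm' (12) + 18 = 4 → 'e'
  'o' (14) + 18 = 6 → 'g'
  'd' (3) + 18 = 21 → 'v'
  'e' (4) + 18 = 22 → 'w'
  'l' (11) + 18 = 3 → 'd'
  'i' (8) + 18 = 0 → 'a'
  'n' (13) + 18 = 5 → 'f'
  'g' (6) + 18 = 24 → 'y'
Result = "egvwdafy"


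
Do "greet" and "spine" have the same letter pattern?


Pattern of "greet": [0, 1, 2, 2, 3]
Pattern of "spine": [0, 1, 2, 3, 4]
Patterns do not match
Same pattern = No


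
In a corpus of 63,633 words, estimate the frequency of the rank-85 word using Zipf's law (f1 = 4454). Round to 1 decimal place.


Zipf's law: f(r) = f(1) / r
f(1) = 4454
f(85) = 4454 / 85
= 52.4 occurrences


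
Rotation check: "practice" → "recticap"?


Word: "practice", Candidate: "recticap"
Method: check if candidate is substring of word+word
"practicepractice" contains "recticap"? No
Is rotation = No


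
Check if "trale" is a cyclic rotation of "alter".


Word: "alter", Candidate: "trale"
Method: check if candidate is substring of word+word
"alteralter" contains "trale"? No
Is rotation = No


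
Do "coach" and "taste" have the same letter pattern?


Pattern of "coach": [0, 1, 2, 0, 3]
Pattern of "taste": [0, 1, 2, 0, 3]
Patterns match
Same pattern = Yes


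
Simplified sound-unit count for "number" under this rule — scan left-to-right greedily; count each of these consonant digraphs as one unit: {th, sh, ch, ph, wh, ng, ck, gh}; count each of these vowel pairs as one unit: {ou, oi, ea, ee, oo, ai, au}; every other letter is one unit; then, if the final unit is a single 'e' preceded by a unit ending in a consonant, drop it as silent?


Word: "number" (6 letters)
Left-to-right scan:
  [1] 'n' (letter)
  [2] 'u' (letter)
  [3] 'm' (letter)
  [4] 'b' (letter)
  [5] 'e' (letter)
  [6] 'r' (letter)
Units from scan: 6
Sound units = 6 units


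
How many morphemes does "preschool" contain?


Word: "preschool"
Morphemes: pre- | school
Each morpheme carries meaning
= 2 morphemes


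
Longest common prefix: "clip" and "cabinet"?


Word 1: "clip"
Word 2: "cabinet"
Comparing from start:
  Pos 0: 'c' == 'c'
  Pos 1: 'l' != 'a' (stop)
LCP = "c" (length 1)


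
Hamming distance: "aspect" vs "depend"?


Comparing character by character (same length = 6):
  Pos 0: 'a' vs 'd' !=
  Pos 1: 's' vs 'e' !=
  Pos 2: 'p' vs 'p' =
  Pos 3: 'e' vs 'e' =
  Pos 4: 'c' vs 'n' !=
  Pos 5: 't' vs 'd' !=
Hamming distance = 4


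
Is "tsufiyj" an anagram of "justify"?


Word 1: "justify" → sorted: fijstuy
Word 2: "tsufiyj" → sorted: fijstuy
Same letters? fijstuy == fijstuy
Anagram = Yes


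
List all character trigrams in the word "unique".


Word: "unique" (length 6)
Number of trigrams = 6 - 3 + 1 = 4
  Position 0: "uni"
  Position 1: "niq"
  Position 2: "iqu"
  Position 3: "que"
Trigrams = "uni", "niq", "iqu", "que"


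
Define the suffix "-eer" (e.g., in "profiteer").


Suffix: -eer
As in: profiteer -> profit + -eer
Meaning = one who is concerned with


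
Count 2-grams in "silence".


Word: "silence" (length 7)
Number of 2-grams = length - 2 + 1 = 7 - 2 + 1
= 6


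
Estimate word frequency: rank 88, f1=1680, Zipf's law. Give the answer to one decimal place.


Zipf's law: f(r) = f(1) / r
f(1) = 1680
f(88) = 1680 / 88
= 19.1 occurrences


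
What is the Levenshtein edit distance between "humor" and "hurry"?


Word 1: "humor" (length 5)
Word 2: "hurry" (length 5)
One optimal edit sequence (insert/delete/substitute each cost 1):
  1. keep 'h'
  2. keep 'u'
  3. substitute 'm' -> 'r'  (+1)
  4. substitute 'o' -> 'r'  (+1)
  5. substitute 'r' -> 'y'  (+1)
Total edit operations: 3
Edit distance = 3


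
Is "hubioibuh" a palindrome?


Word: "hubioibuh"
Reversed: "hubioibuh"
Forward == Backward? hubioibuh == hubioibuh
Palindrome = Yes


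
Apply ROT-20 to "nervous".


Word: "nervous"
Shift: 20
Each letter → (letter + shift) mod 26:
  'n' (13) + 20 = 7 → 'h'
  'e' (4) + 20 = 24 → 'y'
  'r' (17) + 20 = 11 → 'l'
  'v' (21) + 20 = 15 → 'p'
  'o' (14) + 20 = 8 → 'i'
  'u' (20) + 20 = 14 → 'o'
  's' (18) + 20 = 12 → 'm'
Result = "hylpiom"


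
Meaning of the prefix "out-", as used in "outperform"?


Prefix: out-
Example: outperform (out- + perform)
Meaning = surpass


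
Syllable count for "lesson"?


Word: "lesson"
Syllable breakdown: les-son
Counting: 2 parts
= 2 syllables


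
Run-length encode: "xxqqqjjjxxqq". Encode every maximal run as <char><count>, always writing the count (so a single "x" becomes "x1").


String: "xxqqqjjjxxqq"
Scanning for consecutive runs:
  'x' x 2
  'q' x 3
  'j' x 3
  'x' x 2
  'q' x 2
RLE = "x2q3j3x2q2"


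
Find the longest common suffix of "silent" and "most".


Word 1: "silent"
Word 2: "most"
Comparing from end:
  Pos -1: 't' == 't'
  Pos -2: 'n' != 's' (stop)
LCS = "t" (length 1)


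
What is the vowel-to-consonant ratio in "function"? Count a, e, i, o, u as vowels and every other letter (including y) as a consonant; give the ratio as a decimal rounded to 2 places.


Word: "function"
Vowels (a,e,i,o,u): 3
Consonants: 5
Ratio = 3/5
= 0.60


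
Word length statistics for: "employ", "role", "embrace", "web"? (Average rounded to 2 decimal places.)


Lengths: "employ"=6, "role"=4, "embrace"=7, "web"=3
Sum = 20, Count = 4
Average = 20/4 = 5.00
= avg=5.00, min=3, max=7


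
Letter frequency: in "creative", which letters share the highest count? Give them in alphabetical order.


Word: "creative"
Letter counts:
  'a': 1
  'c': 1
  'e': 2
  'i': 1
  'r': 1
  't': 1
  'v': 1
Maximum count = 2
Most frequent = 'e' (2 times each)


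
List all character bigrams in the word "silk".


Word: "silk" (length 4)
Number of bigrams = 4 - 2 + 1 = 3
  Position 0: "si"
  Position 1: "il"
  Position 2: "lk"
Bigrams = "si", "il", "lk"


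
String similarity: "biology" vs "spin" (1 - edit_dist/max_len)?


Word 1: "biology" (length 7)
Word 2: "spin" (length 4)
One optimal edit sequence:
  1. delete 'b'  (+1)
  2. delete 'i'  (+1)
  3. delete 'o'  (+1)
  4. substitute 'l' -> 's'  (+1)
  5. substitute 'o' -> 'p'  (+1)
  6. substitute 'g' -> 'i'  (+1)
  7. substitute 'y' -> 'n'  (+1)
Edit distance = 7
Max length = max(7, 4) = 7
Similarity = 1 - 7/7
= 0.0000


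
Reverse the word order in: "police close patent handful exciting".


Original: "police close patent handful exciting"
Words (1..n): police | close | patent | handful | exciting
Reversed (n..1): exciting | handful | patent | close | police
Result = "exciting handful patent close police"


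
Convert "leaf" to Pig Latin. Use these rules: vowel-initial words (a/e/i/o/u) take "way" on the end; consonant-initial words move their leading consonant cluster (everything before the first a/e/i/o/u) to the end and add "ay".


Word: "leaf"
Starts with consonant(s) → move to end, add 'ay'
Consonant cluster: "l"
Pig Latin = "eaflay"


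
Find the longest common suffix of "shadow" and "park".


Word 1: "shadow"
Word 2: "park"
Comparing from end:
  Pos -1: 'w' != 'k' (stop)
LCS = "" (length 0)


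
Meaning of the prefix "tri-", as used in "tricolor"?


Prefix: tri-
Example: tricolor = tri- + color
Meaning = three


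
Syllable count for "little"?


Word: "little"
Syllable breakdown: lit-tle
Counting: 2 parts
= 2 syllables


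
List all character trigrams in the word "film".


Word: "film" (length 4)
Number of trigrams = 4 - 3 + 1 = 2
  Position 0: "fil"
  Position 1: "ilm"
Trigrams = "fil", "ilm"


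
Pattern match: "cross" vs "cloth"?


Pattern of "cross": [0, 1, 2, 3, 3]
Pattern of "cloth": [0, 1, 2, 3, 4]
Patterns do not match
Same pattern = No


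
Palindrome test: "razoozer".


Word: "razoozer"
Reversed: "rezoozar"
Forward == Backward? razoozer != rezoozar
Palindrome = No


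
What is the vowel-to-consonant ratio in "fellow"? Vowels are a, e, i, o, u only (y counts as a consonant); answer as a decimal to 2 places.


Word: "fellow"
Vowels (a,e,i,o,u): 2
Consonants: 4
Ratio = 2/4
= 0.50


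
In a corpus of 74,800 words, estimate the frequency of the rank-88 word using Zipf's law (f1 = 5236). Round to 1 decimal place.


Zipf's law: f(r) = f(1) / r
f(1) = 5236
f(88) = 5236 / 88
= 59.5 occurrences


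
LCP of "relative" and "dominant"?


Word 1: "relative"
Word 2: "dominant"
Comparing from start:
  Pos 0: 'r' != 'd' (stop)
LCP = "" (length 0)


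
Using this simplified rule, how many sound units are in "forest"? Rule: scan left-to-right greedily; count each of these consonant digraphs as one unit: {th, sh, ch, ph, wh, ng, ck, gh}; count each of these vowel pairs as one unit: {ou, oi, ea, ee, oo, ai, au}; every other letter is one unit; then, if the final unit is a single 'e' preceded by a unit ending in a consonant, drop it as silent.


Word: "forest" (6 letters)
Left-to-right scan:
  1. 'f' (letter)
  2. 'o' (letter)
  3. 'r' (letter)
  4. 'e' (letter)
  5. 's' (letter)
  6. 't' (letter)
Units from scan: 6
Sound units = 6 units


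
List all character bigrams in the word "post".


Word: "post" (length 4)
Number of bigrams = 4 - 2 + 1 = 3
  Position 0: "po"
  Position 1: "os"
  Position 2: "st"
Bigrams = "po", "os", "st"


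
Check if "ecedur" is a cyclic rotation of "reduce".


Word: "reduce", Candidate: "ecedur"
Method: check if candidate is substring of word+word
"reducereduce" contains "ecedur"? No
Is rotation = No


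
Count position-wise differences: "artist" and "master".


Comparing character by character (same length = 6):
  Pos 0: 'a' vs 'm' !=
  Pos 1: 'r' vs 'a' !=
  Pos 2: 't' vs 's' !=
  Pos 3: 'i' vs 't' !=
  Pos 4: 's' vs 'e' !=
  Pos 5: 't' vs 'r' !=
Hamming distance = 6


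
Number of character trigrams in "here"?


Word: "here" (length 4)
Number of 3-grams = length - 3 + 1 = 4 - 3 + 1
= 2


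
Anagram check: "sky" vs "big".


Word 1: "sky" → sorted: ksy
Word 2: "big" → sorted: bgi
Same letters? ksy != bgi
Anagram = No


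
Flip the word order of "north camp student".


Original: "north camp student"
Words (1..n): north | camp | student
Reversed (n..1): student | camp | north
Result = "student camp north"


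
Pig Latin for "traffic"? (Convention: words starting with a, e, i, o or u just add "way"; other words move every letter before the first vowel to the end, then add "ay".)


Word: "traffic"
Starts with consonant(s) → move to end, add 'ay'
Consonant cluster: "tr"
Pig Latin = "affictray"


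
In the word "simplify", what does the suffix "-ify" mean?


Suffix: -ify
Example: simplify = simple + -ify, with a spelling change
Meaning = to make


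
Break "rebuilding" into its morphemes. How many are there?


Word: "rebuilding"
Morphemes: re- + build + -ing
Each morpheme carries meaning
= 3 morphemes


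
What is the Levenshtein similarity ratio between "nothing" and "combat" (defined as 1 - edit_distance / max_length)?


Word 1: "nothing" (length 7)
Word 2: "combat" (length 6)
One optimal edit sequence:
  1. substitute 'n' -> 'c'  (+1)
  2. keep 'o'
  3. delete 't'  (+1)
  4. substitute 'h' -> 'm'  (+1)
  5. substitute 'i' -> 'b'  (+1)
  6. substitute 'n' -> 'a'  (+1)
  7. substitute 'g' -> 't'  (+1)
Edit distance = 6
Max length = max(7, 6) = 7
Similarity = 1 - 6/7
= 0.1429


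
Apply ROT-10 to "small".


Word: "small"
Shift: 10
Each letter → (letter + shift) mod 26:
  's' (18) + 10 = 2 → 'c'
  'm' (12) + 10 = 22 → 'w'
  'a' (0) + 10 = 10 → 'k'
  'l' (11) + 10 = 21 → 'v'
  'l' (11) + 10 = 21 → 'v'
Result = "cwkvv"


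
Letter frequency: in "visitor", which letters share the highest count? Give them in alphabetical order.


Word: "visitor"
Letter counts:
  'i': 2
  'o': 1
  'r': 1
  's': 1
  't': 1
  'v': 1
Maximum count = 2
Most frequent = 'i' (2 times each)


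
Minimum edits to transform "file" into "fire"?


Word 1: "file" (length 4)
Word 2: "fire" (length 4)
One optimal edit sequence (insert/delete/substitute each cost 1):
  1. keep 'f'
  2. keep 'i'
  3. substitute 'l' -> 'r'  (+1)
  4. keep 'e'
Total edit operations: 1
Edit distance = 1


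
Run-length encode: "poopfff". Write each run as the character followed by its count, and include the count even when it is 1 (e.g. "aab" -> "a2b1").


String: "poopfff"
Scanning for consecutive runs:
  'p' x 1
  'o' x 2
  'p' x 1
  'f' x 3
RLE = "p1o2p1f3"


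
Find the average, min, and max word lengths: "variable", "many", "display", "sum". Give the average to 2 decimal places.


Lengths: "variable"=8, "many"=4, "display"=7, "sum"=3
Sum = 22, Count = 4
Average = 22/4 = 5.50
= avg=5.50, min=3, max=8


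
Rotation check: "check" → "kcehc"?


Word: "check", Candidate: "kcehc"
Method: check if candidate is substring of word+word
"checkcheck" contains "kcehc"? No
Is rotation = No


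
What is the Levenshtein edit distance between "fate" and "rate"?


Word 1: "fate" (length 4)
Word 2: "rate" (length 4)
One optimal edit sequence (insert/delete/substitute each cost 1):
  1. substitute 'f' -> 'r'  (+1)
  2. keep 'a'
  3. keep 't'
  4. keep 'e'
Total edit operations: 1
Edit distance = 1


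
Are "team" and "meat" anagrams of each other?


Word 1: "team" → sorted: aemt
Word 2: "meat" → sorted: aemt
Same letters? aemt == aemt
Anagram = Yes


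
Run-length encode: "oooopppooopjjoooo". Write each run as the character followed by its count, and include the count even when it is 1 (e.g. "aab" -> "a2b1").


String: "oooopppooopjjoooo"
Scanning for consecutive runs:
  'o' x 4
  'p' x 3
  'o' x 3
  'p' x 1
  'j' x 2
  'o' x 4
RLE = "o4p3o3p1j2o4"


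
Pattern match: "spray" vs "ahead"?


Pattern of "spray": [0, 1, 2, 3, 4]
Pattern of "ahead": [0, 1, 2, 0, 3]
Patterns do not match
Same pattern = No


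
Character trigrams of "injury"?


Word: "injury" (length 6)
Number of trigrams = 6 - 3 + 1 = 4
  Position 0: "inj"
  Position 1: "nju"
  Position 2: "jur"
  Position 3: "ury"
Trigrams = "inj", "nju", "jur", "ury"


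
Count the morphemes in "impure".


Word: "impure"
Morphemes: im- | pure
Each morpheme carries meaning
= 2 morphemes


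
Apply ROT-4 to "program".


Word: "program"
Shift: 4
Each letter → (letter + shift) mod 26:
  'p' (15) + 4 = 19 → 't'
  'r' (17) + 4 = 21 → 'v'
  'o' (14) + 4 = 18 → 's'
  'g' (6) + 4 = 10 → 'k'
  'r' (17) + 4 = 21 → 'v'
  'a' (0) + 4 = 4 → 'e'
  'm' (12) + 4 = 16 → 'q'
Result = "tvskveq"


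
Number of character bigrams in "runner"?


Word: "runner" (length 6)
Number of 2-grams = length - 2 + 1 = 6 - 2 + 1
= 5


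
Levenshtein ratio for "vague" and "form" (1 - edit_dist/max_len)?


Word 1: "vague" (length 5)
Word 2: "form" (length 4)
One optimal edit sequence:
  1. delete 'v'  (+1)
  2. substitute 'a' -> 'f'  (+1)
  3. substitute 'g' -> 'o'  (+1)
  4. substitute 'u' -> 'r'  (+1)
  5. substitute 'e' -> 'm'  (+1)
Edit distance = 5
Max length = max(5, 4) = 5
Similarity = 1 - 5/5
= 0.0000


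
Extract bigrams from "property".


Word: "property" (length 8)
Number of bigrams = 8 - 2 + 1 = 7
  Position 0: "pr"
  Position 1: "ro"
  Position 2: "op"
  Position 3: "pe"
  Position 4: "er"
  Position 5: "rt"
  Position 6: "ty"
Bigrams = "pr", "ro", "op", "pe", "er", "rt", "ty"


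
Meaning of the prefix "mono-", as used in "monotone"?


Prefix: mono-
Example: monotone (mono- + tone)
Meaning = one


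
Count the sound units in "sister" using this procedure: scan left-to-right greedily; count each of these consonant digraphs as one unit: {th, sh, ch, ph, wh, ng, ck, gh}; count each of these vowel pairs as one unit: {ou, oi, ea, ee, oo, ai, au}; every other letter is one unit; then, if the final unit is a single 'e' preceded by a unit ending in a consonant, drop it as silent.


Word: "sister" (6 letters)
Left-to-right scan:
  (1) 's' (letter)
  (2) 'i' (letter)
  (3) 's' (letter)
  (4) 't' (letter)
  (5) 'e' (letter)
  (6) 'r' (letter)
Units from scan: 6
Sound units = 6 units


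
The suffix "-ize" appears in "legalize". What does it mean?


Suffix: -ize
As in: legalize -> legal + -ize
Meaning = to make


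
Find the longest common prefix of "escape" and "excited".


Word 1: "escape"
Word 2: "excited"
Comparing from start:
  Pos 0: 'e' == 'e'
  Pos 1: 's' != 'x' (stop)
LCP = "e" (length 1)


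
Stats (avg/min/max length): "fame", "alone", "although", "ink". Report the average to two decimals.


Lengths: "fame"=4, "alone"=5, "although"=8, "ink"=3
Sum = 20, Count = 4
Average = 20/4 = 5.00
= avg=5.00, min=3, max=8


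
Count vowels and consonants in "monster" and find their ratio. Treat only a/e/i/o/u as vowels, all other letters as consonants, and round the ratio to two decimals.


Word: "monster"
Vowels (a,e,i,o,u): 2
Consonants: 5
Ratio = 2/5
= 0.40


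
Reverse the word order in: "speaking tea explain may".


Original: "speaking tea explain may"
Words (1..n): speaking | tea | explain | may
Reversed (n..1): may | explain | tea | speaking
Result = "may explain tea speaking"


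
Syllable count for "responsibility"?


Word: "responsibility"
Syllable breakdown: re-spon-si-bil-i-ty
Counting: 6 parts
= 6 syllables


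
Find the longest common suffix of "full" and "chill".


Word 1: "full"
Word 2: "chill"
Comparing from end:
  Pos -1: 'l' == 'l'
  Pos -2: 'l' == 'l'
  Pos -3: 'u' != 'i' (stop)
LCS = "ll" (length 2)


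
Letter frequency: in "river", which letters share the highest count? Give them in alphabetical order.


Word: "river"
Letter counts:
  'e': 1
  'i': 1
  'r': 2
  'v': 1
Maximum count = 2
Most frequent = 'r' (2 times each)


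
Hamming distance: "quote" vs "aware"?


Comparing character by character (same length = 5):
  Pos 0: 'q' vs 'a' !=
  Pos 1: 'u' vs 'w' !=
  Pos 2: 'o' vs 'a' !=
  Pos 3: 't' vs 'r' !=
  Pos 4: 'e' vs 'e' =
Hamming distance = 4


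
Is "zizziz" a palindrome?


Word: "zizziz"
Reversed: "zizziz"
Forward == Backward? zizziz == zizziz
Palindrome = Yes


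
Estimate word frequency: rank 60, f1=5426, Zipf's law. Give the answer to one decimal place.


Zipf's law: f(r) = f(1) / r
f(1) = 5426
f(60) = 5426 / 60
= 90.4 occurrences


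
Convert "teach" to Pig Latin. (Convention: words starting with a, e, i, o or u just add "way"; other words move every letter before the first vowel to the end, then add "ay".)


Word: "teach"
Starts with consonant(s) → move to end, add 'ay'
Consonant cluster: "t"
Pig Latin = "eachtay"


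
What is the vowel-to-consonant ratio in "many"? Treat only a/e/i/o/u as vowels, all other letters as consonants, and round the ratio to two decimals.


Word: "many"
Vowels (a,e,i,o,u): 1
Consonants: 3
Ratio = 1/3
= 0.33


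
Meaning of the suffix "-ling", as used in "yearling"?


Suffix: -ling
Example: yearling = year + -ling
Meaning = small / young


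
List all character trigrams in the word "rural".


Word: "rural" (length 5)
Number of trigrams = 5 - 3 + 1 = 3
  Position 0: "rur"
  Position 1: "ura"
  Position 2: "ral"
Trigrams = "rur", "ura", "ral"


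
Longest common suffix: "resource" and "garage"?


Word 1: "resource"
Word 2: "garage"
Comparing from end:
  Pos -1: 'e' == 'e'
  Pos -2: 'c' != 'g' (stop)
LCS = "e" (length 1)


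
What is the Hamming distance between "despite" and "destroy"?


Comparing character by character (same length = 7):
  Pos 0: 'd' vs 'd' =
  Pos 1: 'e' vs 'e' =
  Pos 2: 's' vs 's' =
  Pos 3: 'p' vs 't' !=
  Pos 4: 'i' vs 'r' !=
  Pos 5: 't' vs 'o' !=
  Pos 6: 'e' vs 'y' !=
Hamming distance = 4


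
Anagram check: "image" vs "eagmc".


Word 1: "image" → sorted: aegim
Word 2: "eagmc" → sorted: acegm
Same letters? aegim != acegm
Anagram = No


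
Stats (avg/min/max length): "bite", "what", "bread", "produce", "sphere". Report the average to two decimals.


Lengths: "bite"=4, "what"=4, "bread"=5, "produce"=7, "sphere"=6
Sum = 26, Count = 5
Average = 26/5 = 5.20
= avg=5.20, min=4, max=7


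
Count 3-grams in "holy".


Word: "holy" (length 4)
Number of 3-grams = length - 3 + 1 = 4 - 3 + 1
= 2


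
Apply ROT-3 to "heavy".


Word: "heavy"
Shift: 3
Each letter → (letter + shift) mod 26:
  'h' (7) + 3 = 10 → 'k'
  'e' (4) + 3 = 7 → 'h'
  'a' (0) + 3 = 3 → 'd'
  'v' (21) + 3 = 24 → 'y'
  'y' (24) + 3 = 1 → 'b'
Result = "khdyb"


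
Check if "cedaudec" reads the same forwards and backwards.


Word: "cedaudec"
Reversed: "ceduadec"
Forward == Backward? cedaudec != ceduadec
Palindrome = No


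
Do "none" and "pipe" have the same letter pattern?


Pattern of "none": [0, 1, 0, 2]
Pattern of "pipe": [0, 1, 0, 2]
Patterns match
Same pattern = Yes


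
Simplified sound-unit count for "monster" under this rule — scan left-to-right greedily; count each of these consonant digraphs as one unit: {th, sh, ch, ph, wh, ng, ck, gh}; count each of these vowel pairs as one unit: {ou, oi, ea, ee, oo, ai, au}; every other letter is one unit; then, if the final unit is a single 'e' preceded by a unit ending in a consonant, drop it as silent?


Word: "monster" (7 letters)
Left-to-right scan:
  [1] 'm' (letter)
  [2] 'o' (letter)
  [3] 'n' (letter)
  [4] 's' (letter)
  [5] 't' (letter)
  [6] 'e' (letter)
  [7] 'r' (letter)
Units from scan: 7
Sound units = 7 units


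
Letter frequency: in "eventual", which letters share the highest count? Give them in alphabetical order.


Word: "eventual"
Letter counts:
  'a': 1
  'e': 2
  'l': 1
  'n': 1
  't': 1
  'u': 1
  'v': 1
Maximum count = 2
Most frequent = 'e' (2 times each)


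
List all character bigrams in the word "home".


Word: "home" (length 4)
Number of bigrams = 4 - 2 + 1 = 3
  Position 0: "ho"
  Position 1: "om"
  Position 2: "me"
Bigrams = "ho", "om", "me"


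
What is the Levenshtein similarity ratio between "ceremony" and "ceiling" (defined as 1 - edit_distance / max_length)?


Word 1: "ceremony" (length 8)
Word 2: "ceiling" (length 7)
One optimal edit sequence:
  1. keep 'c'
  2. keep 'e'
  3. delete 'r'  (+1)
  4. substitute 'e' -> 'i'  (+1)
  5. substitute 'm' -> 'l'  (+1)
  6. substitute 'o' -> 'i'  (+1)
  7. keep 'n'
  8. substitute 'y' -> 'g'  (+1)
Edit distance = 5
Max length = max(8, 7) = 8
Similarity = 1 - 5/8
= 0.3750


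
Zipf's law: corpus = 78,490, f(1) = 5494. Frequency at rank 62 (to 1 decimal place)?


Zipf's law: f(r) = f(1) / r
f(1) = 5494
f(62) = 5494 / 62
= 88.6 occurrences


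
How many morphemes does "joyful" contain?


Word: "joyful"
Morphemes: joy / -ful
Each morpheme carries meaning
= 2 morphemes


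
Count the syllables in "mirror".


Word: "mirror"
Syllable breakdown: mir-ror
Counting: 2 parts
= 2 syllables


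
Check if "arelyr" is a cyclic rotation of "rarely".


Word: "rarely", Candidate: "arelyr"
Method: check if candidate is substring of word+word
"rarelyrarely" contains "arelyr"? Yes
Is rotation = Yes


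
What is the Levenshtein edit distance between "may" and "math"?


Word 1: "may" (length 3)
Word 2: "math" (length 4)
One optimal edit sequence (insert/delete/substitute each cost 1):
  1. keep 'm'
  2. keep 'a'
  3. insert 't'  (+1)
  4. substitute 'y' -> 'h'  (+1)
Total edit operations: 2
Edit distance = 2


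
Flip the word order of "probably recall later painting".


Original: "probably recall later painting"
Words (1..n): probably | recall | later | painting
Reversed (n..1): painting | later | recall | probably
Result = "painting later recall probably"


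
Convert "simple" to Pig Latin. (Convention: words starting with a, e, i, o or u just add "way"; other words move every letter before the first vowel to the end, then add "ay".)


Word: "simple"
Starts with consonant(s) → move to end, add 'ay'
Consonant cluster: "s"
Pig Latin = "implesay"


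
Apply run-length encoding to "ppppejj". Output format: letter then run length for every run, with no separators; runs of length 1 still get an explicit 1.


String: "ppppejj"
Scanning for consecutive runs:
  'p' x 4
  'e' x 1
  'j' x 2
RLE = "p4e1j2"


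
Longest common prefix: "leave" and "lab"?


Word 1: "leave"
Word 2: "lab"
Comparing from start:
  Pos 0: 'l' == 'l'
  Pos 1: 'e' != 'a' (stop)
LCP = "l" (length 1)


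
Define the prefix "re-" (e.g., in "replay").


Prefix: re-
Example: replay (re- + play)
Meaning = again


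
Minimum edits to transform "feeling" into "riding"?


Word 1: "feeling" (length 7)
Word 2: "riding" (length 6)
One optimal edit sequence (insert/delete/substitute each cost 1):
  1. delete 'f'  (+1)
  2. substitute 'e' -> 'r'  (+1)
  3. substitute 'e' -> 'i'  (+1)
  4. substitute 'l' -> 'd'  (+1)
  5. keep 'i'
  6. keep 'n'
  7. keep 'g'
Total edit operations: 4
Edit distance = 4


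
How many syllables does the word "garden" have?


Word: "garden"
Syllable breakdown: gar | den
Counting: 2 parts
= 2 syllables


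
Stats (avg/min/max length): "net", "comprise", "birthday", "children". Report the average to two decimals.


Lengths: "net"=3, "comprise"=8, "birthday"=8, "children"=8
Sum = 27, Count = 4
Average = 27/4 = 6.75
= avg=6.75, min=3, max=8


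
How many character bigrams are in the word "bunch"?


Word: "bunch" (length 5)
Number of 2-grams = length - 2 + 1 = 5 - 2 + 1
= 4


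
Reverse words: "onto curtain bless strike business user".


Original: "onto curtain bless strike business user"
Words (1..n): onto | curtain | bless | strike | business | user
Reversed (n..1): user | business | strike | bless | curtain | onto
Result = "user business strike bless curtain onto"


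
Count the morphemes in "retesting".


Word: "retesting"
Morphemes: re- + test + -ing
Each morpheme carries meaning
= 3 morphemes
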